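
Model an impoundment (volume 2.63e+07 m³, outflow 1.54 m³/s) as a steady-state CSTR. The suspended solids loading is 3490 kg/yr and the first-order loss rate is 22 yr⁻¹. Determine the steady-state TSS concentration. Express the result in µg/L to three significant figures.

5.56 µg/L

Outflow Q = 1.54 m³/s × 3.156e+07 s/yr = 4.86e+07 m³/yr.
Steady-state CSTR mass balance: W = Q·C + k·V·C, so C = W/(Q + kV).
Q + kV = 4.86e+07 + 22·2.63e+07 = 6.272e+08 m³/yr.
C = 3490/6.272e+08 = 5.564e-06 kg/m³ = 0.005564 mg/L = 5.564 µg/L.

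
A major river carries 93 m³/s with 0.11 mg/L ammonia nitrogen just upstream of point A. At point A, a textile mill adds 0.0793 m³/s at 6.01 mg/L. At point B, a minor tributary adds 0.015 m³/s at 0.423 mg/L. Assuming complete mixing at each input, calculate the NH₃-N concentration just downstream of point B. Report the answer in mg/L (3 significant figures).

0.115 mg/L

After input A: C = (93·0.11 + 0.0793·6.01) / 93.08 = 0.115 mg/L.
After input B: C = (93.08·0.115 + 0.015·0.423) / 93.09 = 0.1151 mg/L.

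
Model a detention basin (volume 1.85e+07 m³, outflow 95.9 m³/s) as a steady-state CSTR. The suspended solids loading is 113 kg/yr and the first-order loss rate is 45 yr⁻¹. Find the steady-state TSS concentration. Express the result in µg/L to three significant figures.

Outflow Q = 95.9 m³/s × 3.156e+07 s/yr = 3.026e+09 m³/yr.
Steady-state CSTR mass balance: W = Q·C + k·V·C, so C = W/(Q + kV).
Q + kV = 3.026e+09 + 45·1.85e+07 = 3.859e+09 m³/yr.
C = 113/3.859e+09 = 2.928e-08 kg/m³ = 2.928e-05 mg/L = 0.02928 µg/L.

0.0293 µg/L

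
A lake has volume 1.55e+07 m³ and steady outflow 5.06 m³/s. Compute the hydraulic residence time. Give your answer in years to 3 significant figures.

Q = 5.06 m³/s × 3.156e+07 s/yr = 1.597e+08 m³/yr.
Hydraulic residence time τ = V/Q = 1.55e+07/1.597e+08 = 0.09707 yr.

0.0971 yr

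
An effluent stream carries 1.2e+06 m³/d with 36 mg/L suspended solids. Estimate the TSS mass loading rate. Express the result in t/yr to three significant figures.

1.2e+06 m³/d = 13.89 m³/s.
Mass flux = Q·C = 13.89 m³/s × 36 g/m³ = 500 g/s.
= 500 g/s × 31.56 = 1.578e+04 t/yr.

15800 t/yr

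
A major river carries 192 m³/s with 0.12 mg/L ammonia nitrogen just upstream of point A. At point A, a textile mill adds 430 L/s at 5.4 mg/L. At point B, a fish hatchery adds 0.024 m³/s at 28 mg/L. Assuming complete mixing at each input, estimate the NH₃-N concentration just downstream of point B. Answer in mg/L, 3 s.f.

0.135 mg/L

430 L/s = 0.43 m³/s.
After input A: C = (192·0.12 + 0.43·5.4) / 192.4 = 0.1318 mg/L.
After input B: C = (192.4·0.1318 + 0.024·28) / 192.5 = 0.1353 mg/L.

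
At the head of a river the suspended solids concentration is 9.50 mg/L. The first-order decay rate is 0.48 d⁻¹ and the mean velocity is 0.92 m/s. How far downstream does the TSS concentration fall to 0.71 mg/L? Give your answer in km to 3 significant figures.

430 km

From C = C₀·e^(−kt), t = ln(C₀/C)/k = ln(9.50/0.71)/0.48 = 2.594/0.48 = 5.404 d.
Distance = v·t = 0.92 m/s × 4.669e+05 s = 4.295e+05 m = 429.5 km.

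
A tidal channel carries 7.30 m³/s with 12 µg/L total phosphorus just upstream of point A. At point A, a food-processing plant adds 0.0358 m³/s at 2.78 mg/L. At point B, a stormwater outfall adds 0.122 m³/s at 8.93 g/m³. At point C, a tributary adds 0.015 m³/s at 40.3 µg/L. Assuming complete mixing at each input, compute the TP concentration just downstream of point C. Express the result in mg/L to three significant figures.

12 µg/L = 0.012 mg/L.
After input A: C = (7.3·0.012 + 0.0358·2.78) / 7.336 = 0.02551 mg/L.
After input B: C = (7.336·0.02551 + 0.122·8.93) / 7.458 = 0.1712 mg/L.
40.3 µg/L = 0.0403 mg/L.
After input C: C = (7.458·0.1712 + 0.015·0.0403) / 7.473 = 0.1709 mg/L.

0.171 mg/L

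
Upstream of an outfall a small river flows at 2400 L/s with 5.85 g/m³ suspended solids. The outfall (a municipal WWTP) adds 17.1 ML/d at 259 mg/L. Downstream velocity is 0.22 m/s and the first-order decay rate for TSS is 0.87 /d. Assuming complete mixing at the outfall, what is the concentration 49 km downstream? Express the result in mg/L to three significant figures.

17.1 ML/d = 0.1979 m³/s.
2400 L/s = 2.4 m³/s.
After complete mixing, C₀ = (0.1979·259 + 2.4·5.85) / 2.598 = 25.14 mg/L.
Travel time t = 4.9e+04 m / 0.22 m/s = 2.227e+05 s = 2.578 d.
C = 25.14·exp(−0.87·2.578) = 25.14·0.1062 = 2.669 mg/L.

2.67 mg/L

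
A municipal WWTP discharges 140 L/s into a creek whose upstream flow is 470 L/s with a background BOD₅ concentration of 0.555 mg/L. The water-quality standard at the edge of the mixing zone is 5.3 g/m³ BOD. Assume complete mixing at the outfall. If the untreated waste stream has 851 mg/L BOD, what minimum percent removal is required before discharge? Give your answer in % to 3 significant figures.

97.5 %

140 L/s = 0.14 m³/s.
470 L/s = 0.47 m³/s.
Mass balance: 5.3·0.61 = 0.14·Cₑ + 0.47·0.555.
Cₑ = (3.233 − 0.2609) / 0.14 = 21.23 mg/L.
Required removal = 1 − 21.23/851 = 97.51 %.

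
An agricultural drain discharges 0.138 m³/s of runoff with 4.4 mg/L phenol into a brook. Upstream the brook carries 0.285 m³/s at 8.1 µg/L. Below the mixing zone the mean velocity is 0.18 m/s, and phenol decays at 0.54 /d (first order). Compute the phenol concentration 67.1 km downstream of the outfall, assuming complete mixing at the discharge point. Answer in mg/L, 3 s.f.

8.1 µg/L = 0.0081 mg/L.
After complete mixing, C₀ = (0.138·4.4 + 0.285·0.0081) / 0.423 = 1.441 mg/L.
Travel time t = 6.71e+04 m / 0.18 m/s = 3.728e+05 s = 4.315 d.
C = 1.441·exp(−0.54·4.315) = 1.441·0.09731 = 0.1402 mg/L.

0.140 mg/L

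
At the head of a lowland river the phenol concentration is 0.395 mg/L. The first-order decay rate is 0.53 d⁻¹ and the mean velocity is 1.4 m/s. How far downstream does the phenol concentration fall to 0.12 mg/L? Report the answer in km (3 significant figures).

From C = C₀·e^(−kt), t = ln(C₀/C)/k = ln(0.395/0.12)/0.53 = 1.191/0.53 = 2.248 d.
Distance = v·t = 1.4 m/s × 1.942e+05 s = 2.719e+05 m = 271.9 km.

272 km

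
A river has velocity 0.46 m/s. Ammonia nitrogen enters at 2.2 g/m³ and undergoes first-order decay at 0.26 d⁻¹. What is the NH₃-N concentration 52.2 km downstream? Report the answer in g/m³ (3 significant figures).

Travel time t = 52.2 km / 0.46 m/s = 5.22e+04/0.46 = 1.135e+05 s = 1.313 d.
First-order decay: C = 2.2·exp(−0.26·1.313) = 2.2·0.7107 = 1.564 g/m³.

1.56 g/m³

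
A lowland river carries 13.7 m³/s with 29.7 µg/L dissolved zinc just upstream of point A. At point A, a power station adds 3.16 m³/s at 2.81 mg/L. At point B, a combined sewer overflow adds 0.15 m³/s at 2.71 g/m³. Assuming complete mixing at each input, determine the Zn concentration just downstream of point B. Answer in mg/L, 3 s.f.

0.570 mg/L

29.7 µg/L = 0.0297 mg/L.
After input A: C = (13.7·0.0297 + 3.16·2.81) / 16.86 = 0.5508 mg/L.
After input B: C = (16.86·0.5508 + 0.15·2.71) / 17.01 = 0.5698 mg/L.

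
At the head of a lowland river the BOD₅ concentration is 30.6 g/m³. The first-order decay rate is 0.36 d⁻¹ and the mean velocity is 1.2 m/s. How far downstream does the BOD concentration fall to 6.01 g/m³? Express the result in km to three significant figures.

From C = C₀·e^(−kt), t = ln(C₀/C)/k = ln(30.6/6.01)/0.36 = 1.628/0.36 = 4.521 d.
Distance = v·t = 1.2 m/s × 3.906e+05 s = 4.687e+05 m = 468.7 km.

469 km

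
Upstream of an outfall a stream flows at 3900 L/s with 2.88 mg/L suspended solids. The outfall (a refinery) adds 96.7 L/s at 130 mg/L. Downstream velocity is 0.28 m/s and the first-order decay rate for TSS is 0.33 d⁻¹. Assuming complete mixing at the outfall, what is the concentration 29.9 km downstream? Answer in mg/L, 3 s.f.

3.96 mg/L

96.7 L/s = 0.0967 m³/s.
3900 L/s = 3.9 m³/s.
After complete mixing, C₀ = (0.0967·130 + 3.9·2.88) / 3.997 = 5.956 mg/L.
Travel time t = 2.99e+04 m / 0.28 m/s = 1.068e+05 s = 1.236 d.
C = 5.956·exp(−0.33·1.236) = 5.956·0.6651 = 3.961 mg/L.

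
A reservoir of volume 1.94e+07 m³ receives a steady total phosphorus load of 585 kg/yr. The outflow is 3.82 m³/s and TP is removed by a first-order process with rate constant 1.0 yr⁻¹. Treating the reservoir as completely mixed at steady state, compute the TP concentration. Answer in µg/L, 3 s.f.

Outflow Q = 3.82 m³/s × 3.156e+07 s/yr = 1.206e+08 m³/yr.
Steady-state CSTR mass balance: W = Q·C + k·V·C, so C = W/(Q + kV).
Q + kV = 1.206e+08 + 1.0·1.94e+07 = 1.4e+08 m³/yr.
C = 585/1.4e+08 = 4.18e-06 kg/m³ = 0.00418 mg/L = 4.18 µg/L.

4.18 µg/L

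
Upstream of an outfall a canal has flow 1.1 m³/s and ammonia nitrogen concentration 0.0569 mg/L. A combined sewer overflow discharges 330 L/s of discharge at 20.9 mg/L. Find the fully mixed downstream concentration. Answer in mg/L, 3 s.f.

4.87 mg/L

330 L/s = 0.33 m³/s.
By mass balance at complete mixing, C = (0.33·20.9 + 1.1·0.0569) / (0.33 + 1.1) = 6.96/1.43 = 4.867 mg/L.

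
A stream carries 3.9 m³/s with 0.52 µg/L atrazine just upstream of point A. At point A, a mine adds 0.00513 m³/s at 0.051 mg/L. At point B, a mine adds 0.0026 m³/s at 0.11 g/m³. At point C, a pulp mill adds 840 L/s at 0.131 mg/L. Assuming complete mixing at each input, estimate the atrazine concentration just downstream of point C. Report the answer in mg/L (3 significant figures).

0.52 µg/L = 0.00052 mg/L.
After input A: C = (3.9·0.00052 + 0.00513·0.051) / 3.905 = 0.0005863 mg/L.
After input B: C = (3.905·0.0005863 + 0.0026·0.11) / 3.908 = 0.0006591 mg/L.
840 L/s = 0.84 m³/s.
After input C: C = (3.908·0.0006591 + 0.84·0.131) / 4.748 = 0.02372 mg/L.

0.0237 mg/L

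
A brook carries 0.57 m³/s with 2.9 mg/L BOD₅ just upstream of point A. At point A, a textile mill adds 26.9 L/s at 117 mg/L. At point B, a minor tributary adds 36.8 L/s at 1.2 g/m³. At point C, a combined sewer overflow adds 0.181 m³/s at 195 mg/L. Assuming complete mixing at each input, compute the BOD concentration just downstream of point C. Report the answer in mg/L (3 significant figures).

49.3 mg/L

26.9 L/s = 0.0269 m³/s.
After input A: C = (0.57·2.9 + 0.0269·117) / 0.5969 = 8.042 mg/L.
36.8 L/s = 0.0368 m³/s.
After input B: C = (0.5969·8.042 + 0.0368·1.2) / 0.6337 = 7.645 mg/L.
After input C: C = (0.6337·7.645 + 0.181·195) / 0.8147 = 49.27 mg/L.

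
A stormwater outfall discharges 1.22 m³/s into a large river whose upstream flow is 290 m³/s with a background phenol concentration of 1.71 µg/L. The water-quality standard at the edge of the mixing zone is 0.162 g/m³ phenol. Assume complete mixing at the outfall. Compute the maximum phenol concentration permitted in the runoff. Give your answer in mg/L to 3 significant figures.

38.3 mg/L

1.71 µg/L = 0.00171 mg/L.
Mass balance: 0.162·291.2 = 1.22·Cₑ + 290·0.00171.
Cₑ = (47.18 − 0.4959) / 1.22 = 38.26 mg/L.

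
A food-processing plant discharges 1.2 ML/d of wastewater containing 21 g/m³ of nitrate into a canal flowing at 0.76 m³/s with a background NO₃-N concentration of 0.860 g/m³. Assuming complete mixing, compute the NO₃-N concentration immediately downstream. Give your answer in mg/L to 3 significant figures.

1.22 mg/L

1.2 ML/d = 0.01389 m³/s.
Conservation of mass across the mixing zone: C = (0.01389·21 + 0.76·0.86) / (0.01389 + 0.76) = 0.9453/0.7739 = 1.221 mg/L.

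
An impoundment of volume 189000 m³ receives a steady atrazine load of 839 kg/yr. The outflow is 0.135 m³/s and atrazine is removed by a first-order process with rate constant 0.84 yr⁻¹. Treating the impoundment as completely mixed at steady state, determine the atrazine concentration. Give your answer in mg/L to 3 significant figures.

Outflow Q = 0.135 m³/s × 3.156e+07 s/yr = 4.26e+06 m³/yr.
Steady-state CSTR mass balance: W = Q·C + k·V·C, so C = W/(Q + kV).
Q + kV = 4.26e+06 + 0.84·189000 = 4.419e+06 m³/yr.
C = 839/4.419e+06 = 0.0001899 kg/m³ = 0.1899 mg/L.

0.190 mg/L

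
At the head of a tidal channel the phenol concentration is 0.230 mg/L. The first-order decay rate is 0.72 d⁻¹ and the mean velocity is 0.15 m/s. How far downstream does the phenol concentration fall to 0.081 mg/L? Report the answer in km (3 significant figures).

From C = C₀·e^(−kt), t = ln(C₀/C)/k = ln(0.230/0.081)/0.72 = 1.044/0.72 = 1.449 d.
Distance = v·t = 0.15 m/s × 1.252e+05 s = 1.879e+04 m = 18.79 km.

18.8 km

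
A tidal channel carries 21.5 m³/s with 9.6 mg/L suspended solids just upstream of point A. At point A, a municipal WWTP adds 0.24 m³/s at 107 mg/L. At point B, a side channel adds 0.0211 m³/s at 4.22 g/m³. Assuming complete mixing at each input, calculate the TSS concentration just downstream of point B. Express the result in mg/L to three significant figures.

10.7 mg/L

After input A: C = (21.5·9.6 + 0.24·107) / 21.74 = 10.68 mg/L.
After input B: C = (21.74·10.68 + 0.0211·4.22) / 21.76 = 10.67 mg/L.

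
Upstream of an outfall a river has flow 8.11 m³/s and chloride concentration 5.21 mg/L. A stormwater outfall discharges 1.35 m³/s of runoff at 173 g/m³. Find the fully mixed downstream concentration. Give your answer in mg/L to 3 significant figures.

29.2 mg/L

Conservation of mass across the mixing zone: C = (1.35·173 + 8.11·5.21) / (1.35 + 8.11) = 275.8/9.46 = 29.15 mg/L.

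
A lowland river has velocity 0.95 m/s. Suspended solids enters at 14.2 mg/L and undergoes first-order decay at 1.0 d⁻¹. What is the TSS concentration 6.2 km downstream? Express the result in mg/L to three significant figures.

Travel time t = 6.2 km / 0.95 m/s = 6200/0.95 = 6526 s = 0.07554 d.
First-order decay: C = 14.2·exp(−1.0·0.07554) = 14.2·0.9272 = 13.17 mg/L.

13.2 mg/L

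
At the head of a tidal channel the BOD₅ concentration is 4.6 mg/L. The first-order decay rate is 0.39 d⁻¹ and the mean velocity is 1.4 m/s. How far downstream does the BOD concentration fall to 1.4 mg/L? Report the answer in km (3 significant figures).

From C = C₀·e^(−kt), t = ln(C₀/C)/k = ln(4.6/1.4)/0.39 = 1.19/0.39 = 3.05 d.
Distance = v·t = 1.4 m/s × 2.635e+05 s = 3.69e+05 m = 369 km.

369 km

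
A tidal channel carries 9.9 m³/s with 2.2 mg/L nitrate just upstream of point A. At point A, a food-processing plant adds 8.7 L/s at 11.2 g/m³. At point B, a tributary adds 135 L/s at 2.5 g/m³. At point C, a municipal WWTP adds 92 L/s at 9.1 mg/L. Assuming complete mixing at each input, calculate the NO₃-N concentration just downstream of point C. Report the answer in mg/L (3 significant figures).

2.27 mg/L

8.7 L/s = 0.0087 m³/s.
After input A: C = (9.9·2.2 + 0.0087·11.2) / 9.909 = 2.208 mg/L.
135 L/s = 0.135 m³/s.
After input B: C = (9.909·2.208 + 0.135·2.5) / 10.04 = 2.212 mg/L.
92 L/s = 0.092 m³/s.
After input C: C = (10.04·2.212 + 0.092·9.1) / 10.14 = 2.274 mg/L.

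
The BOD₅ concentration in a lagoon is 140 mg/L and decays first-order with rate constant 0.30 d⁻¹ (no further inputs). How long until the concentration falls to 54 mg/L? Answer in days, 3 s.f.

t = ln(C₀/C)/k = ln(140/54)/0.30 = 0.9527/0.30 = 3.176 d.

3.18 d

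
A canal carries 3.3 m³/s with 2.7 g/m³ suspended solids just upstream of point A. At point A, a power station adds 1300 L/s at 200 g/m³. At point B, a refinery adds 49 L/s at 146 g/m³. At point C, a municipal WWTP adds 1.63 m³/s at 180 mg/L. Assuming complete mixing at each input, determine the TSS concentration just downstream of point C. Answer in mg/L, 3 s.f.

90.7 mg/L

1300 L/s = 1.3 m³/s.
After input A: C = (3.3·2.7 + 1.3·200) / 4.6 = 58.46 mg/L.
49 L/s = 0.049 m³/s.
After input B: C = (4.6·58.46 + 0.049·146) / 4.649 = 59.38 mg/L.
After input C: C = (4.649·59.38 + 1.63·180) / 6.279 = 90.69 mg/L.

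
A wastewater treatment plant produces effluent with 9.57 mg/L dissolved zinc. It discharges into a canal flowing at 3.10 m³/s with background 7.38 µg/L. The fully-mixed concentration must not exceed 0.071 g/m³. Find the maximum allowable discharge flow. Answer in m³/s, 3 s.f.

7.38 µg/L = 0.00738 mg/L.
Mass balance at complete mixing: C_std·(Q_w + Q_r) = Q_w·C_e + Q_r·C_b.
Rearranging, Q_w = Q_r·(C_std − C_b)/(C_e − C_std) = 3.10·(0.071 − 0.00738) / (9.57 − 0.071) = 0.02076 m³/s.

0.0208 m³/s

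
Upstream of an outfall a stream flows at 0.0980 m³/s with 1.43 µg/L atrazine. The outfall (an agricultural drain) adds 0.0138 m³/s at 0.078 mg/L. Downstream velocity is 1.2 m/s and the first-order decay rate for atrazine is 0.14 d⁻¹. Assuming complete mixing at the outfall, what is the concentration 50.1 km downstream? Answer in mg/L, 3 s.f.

1.43 µg/L = 0.00143 mg/L.
After complete mixing, C₀ = (0.0138·0.078 + 0.098·0.00143) / 0.1118 = 0.01088 mg/L.
Travel time t = 5.01e+04 m / 1.2 m/s = 4.175e+04 s = 0.4832 d.
C = 0.01088·exp(−0.14·0.4832) = 0.01088·0.9346 = 0.01017 mg/L.

0.0102 mg/L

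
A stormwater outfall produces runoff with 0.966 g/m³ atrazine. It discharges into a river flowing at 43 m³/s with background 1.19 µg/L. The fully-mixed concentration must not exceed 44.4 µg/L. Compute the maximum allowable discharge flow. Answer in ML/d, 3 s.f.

1.19 µg/L = 0.00119 mg/L.
44.4 µg/L = 0.0444 mg/L.
Mass balance at complete mixing: C_std·(Q_w + Q_r) = Q_w·C_e + Q_r·C_b.
Rearranging, Q_w = Q_r·(C_std − C_b)/(C_e − C_std) = 43·(0.0444 − 0.00119) / (0.966 − 0.0444) = 2.016 m³/s.
= 174.2 ML/d.

174 ML/d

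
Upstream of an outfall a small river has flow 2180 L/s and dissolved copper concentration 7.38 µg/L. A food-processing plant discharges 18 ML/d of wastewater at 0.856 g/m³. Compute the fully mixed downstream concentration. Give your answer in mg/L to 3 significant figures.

18 ML/d = 0.2083 m³/s.
2180 L/s = 2.18 m³/s.
7.38 µg/L = 0.00738 mg/L.
Conservation of mass across the mixing zone: C = (0.2083·0.856 + 2.18·0.00738) / (0.2083 + 2.18) = 0.1944/2.388 = 0.0814 mg/L.

0.0814 mg/L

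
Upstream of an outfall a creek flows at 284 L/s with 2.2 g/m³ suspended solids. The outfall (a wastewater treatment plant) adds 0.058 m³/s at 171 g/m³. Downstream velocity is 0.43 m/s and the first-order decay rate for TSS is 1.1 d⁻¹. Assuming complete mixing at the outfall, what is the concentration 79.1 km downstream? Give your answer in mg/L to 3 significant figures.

284 L/s = 0.284 m³/s.
After complete mixing, C₀ = (0.058·171 + 0.284·2.2) / 0.342 = 30.83 mg/L.
Travel time t = 7.91e+04 m / 0.43 m/s = 1.84e+05 s = 2.129 d.
C = 30.83·exp(−1.1·2.129) = 30.83·0.09614 = 2.964 mg/L.

2.96 mg/L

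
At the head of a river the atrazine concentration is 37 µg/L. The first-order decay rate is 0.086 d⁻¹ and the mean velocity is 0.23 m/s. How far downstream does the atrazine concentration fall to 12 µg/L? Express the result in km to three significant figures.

260 km

From C = C₀·e^(−kt), t = ln(C₀/C)/k = ln(37/12)/0.086 = 1.126/0.086 = 13.09 d.
Distance = v·t = 0.23 m/s × 1.131e+06 s = 2.602e+05 m = 260.2 km.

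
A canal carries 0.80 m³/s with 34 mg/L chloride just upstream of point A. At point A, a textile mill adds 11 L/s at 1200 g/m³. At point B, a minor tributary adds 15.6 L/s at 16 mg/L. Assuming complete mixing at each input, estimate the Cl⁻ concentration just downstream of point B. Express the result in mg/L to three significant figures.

11 L/s = 0.011 m³/s.
After input A: C = (0.8·34 + 0.011·1200) / 0.811 = 49.82 mg/L.
15.6 L/s = 0.0156 m³/s.
After input B: C = (0.811·49.82 + 0.0156·16) / 0.8266 = 49.18 mg/L.

49.2 mg/L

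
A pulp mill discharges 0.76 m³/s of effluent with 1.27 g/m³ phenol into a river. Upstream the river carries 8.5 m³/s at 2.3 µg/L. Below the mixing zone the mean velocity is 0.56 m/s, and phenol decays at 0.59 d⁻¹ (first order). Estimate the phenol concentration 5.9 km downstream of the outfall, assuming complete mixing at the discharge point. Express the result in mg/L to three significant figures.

0.0990 mg/L

2.3 µg/L = 0.0023 mg/L.
After complete mixing, C₀ = (0.76·1.27 + 8.5·0.0023) / 9.26 = 0.1063 mg/L.
Travel time t = 5900 m / 0.56 m/s = 1.054e+04 s = 0.1219 d.
C = 0.1063·exp(−0.59·0.1219) = 0.1063·0.9306 = 0.09896 mg/L.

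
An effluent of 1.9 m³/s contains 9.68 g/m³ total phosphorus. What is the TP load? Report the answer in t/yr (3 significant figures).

580 t/yr

Mass flux = Q·C = 1.9 m³/s × 9.68 g/m³ = 18.39 g/s.
= 18.39 g/s × 31.56 = 580.4 t/yr.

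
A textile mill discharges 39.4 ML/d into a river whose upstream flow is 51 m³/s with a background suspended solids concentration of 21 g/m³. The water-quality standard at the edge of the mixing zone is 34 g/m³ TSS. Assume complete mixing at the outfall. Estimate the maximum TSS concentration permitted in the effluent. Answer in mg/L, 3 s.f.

1490 mg/L

39.4 ML/d = 0.456 m³/s.
Mass balance: 34·51.46 = 0.456·Cₑ + 51·21.
Cₑ = (1750 − 1071) / 0.456 = 1488 mg/L.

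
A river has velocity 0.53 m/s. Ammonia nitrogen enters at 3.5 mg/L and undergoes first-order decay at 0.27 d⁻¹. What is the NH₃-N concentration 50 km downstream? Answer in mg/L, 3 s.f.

Travel time t = 50 km / 0.53 m/s = 5e+04/0.53 = 9.434e+04 s = 1.092 d.
First-order decay: C = 3.5·exp(−0.27·1.092) = 3.5·0.7447 = 2.606 mg/L.

2.61 mg/L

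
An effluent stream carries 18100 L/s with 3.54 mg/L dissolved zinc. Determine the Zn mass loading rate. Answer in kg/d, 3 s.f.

18100 L/s = 18.1 m³/s.
Mass flux = Q·C = 18.1 m³/s × 3.54 g/m³ = 64.07 g/s.
= 64.07 g/s × 86.4 = 5536 kg/d.

5540 kg/d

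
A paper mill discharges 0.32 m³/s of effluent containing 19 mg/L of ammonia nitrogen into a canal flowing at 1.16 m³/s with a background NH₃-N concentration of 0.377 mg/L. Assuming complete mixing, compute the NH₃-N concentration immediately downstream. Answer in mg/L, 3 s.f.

By mass balance at complete mixing, C = (0.32·19 + 1.16·0.377) / (0.32 + 1.16) = 6.517/1.48 = 4.404 mg/L.

4.40 mg/L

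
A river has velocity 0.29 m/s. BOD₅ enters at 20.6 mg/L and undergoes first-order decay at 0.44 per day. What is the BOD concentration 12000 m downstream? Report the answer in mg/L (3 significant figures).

Travel time t = 12000 m / 0.29 m/s = 1.2e+04/0.29 = 4.138e+04 s = 0.4789 d.
First-order decay: C = 20.6·exp(−0.44·0.4789) = 20.6·0.81 = 16.69 mg/L.

16.7 mg/L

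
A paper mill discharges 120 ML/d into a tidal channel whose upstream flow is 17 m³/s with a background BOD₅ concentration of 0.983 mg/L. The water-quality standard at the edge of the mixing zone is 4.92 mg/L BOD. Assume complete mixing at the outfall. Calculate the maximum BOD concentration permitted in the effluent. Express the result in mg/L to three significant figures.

120 ML/d = 1.389 m³/s.
Mass balance: 4.92·18.39 = 1.389·Cₑ + 17·0.983.
Cₑ = (90.47 − 16.71) / 1.389 = 53.11 mg/L.

53.1 mg/L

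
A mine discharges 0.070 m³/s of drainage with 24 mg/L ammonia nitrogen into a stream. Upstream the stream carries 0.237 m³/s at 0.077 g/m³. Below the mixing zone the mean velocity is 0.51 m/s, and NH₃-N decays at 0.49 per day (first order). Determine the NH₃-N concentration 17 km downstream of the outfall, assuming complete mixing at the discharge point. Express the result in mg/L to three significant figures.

4.58 mg/L

After complete mixing, C₀ = (0.07·24 + 0.237·0.077) / 0.307 = 5.532 mg/L.
Travel time t = 1.7e+04 m / 0.51 m/s = 3.333e+04 s = 0.3858 d.
C = 5.532·exp(−0.49·0.3858) = 5.532·0.8278 = 4.579 mg/L.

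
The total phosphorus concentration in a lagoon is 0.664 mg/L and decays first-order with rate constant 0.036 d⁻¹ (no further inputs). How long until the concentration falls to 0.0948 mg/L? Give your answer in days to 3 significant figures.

54.1 d

t = ln(C₀/C)/k = ln(0.664/0.0948)/0.036 = 1.947/0.036 = 54.07 d.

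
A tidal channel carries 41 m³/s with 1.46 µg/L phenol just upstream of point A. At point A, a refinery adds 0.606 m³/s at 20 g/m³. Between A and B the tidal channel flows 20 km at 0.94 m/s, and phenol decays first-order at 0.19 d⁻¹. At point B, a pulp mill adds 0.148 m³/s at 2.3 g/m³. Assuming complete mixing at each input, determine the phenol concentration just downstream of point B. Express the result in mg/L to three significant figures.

1.46 µg/L = 0.00146 mg/L.
After input A: C = (41·0.00146 + 0.606·20) / 41.61 = 0.2927 mg/L.
Over the 20 km reach to input B (t = 2.128e+04 s = 0.2463 d), decay gives C = 0.2927·exp(−0.19·0.2463) = 0.2794 mg/L.
After input B: C = (41.61·0.2794 + 0.148·2.3) / 41.75 = 0.2865 mg/L.

0.287 mg/L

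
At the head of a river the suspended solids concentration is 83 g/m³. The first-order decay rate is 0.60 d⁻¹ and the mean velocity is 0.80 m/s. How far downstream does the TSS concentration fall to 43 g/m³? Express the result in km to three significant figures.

75.8 km

From C = C₀·e^(−kt), t = ln(C₀/C)/k = ln(83/43)/0.60 = 0.6576/0.60 = 1.096 d.
Distance = v·t = 0.80 m/s × 9.47e+04 s = 7.576e+04 m = 75.76 km.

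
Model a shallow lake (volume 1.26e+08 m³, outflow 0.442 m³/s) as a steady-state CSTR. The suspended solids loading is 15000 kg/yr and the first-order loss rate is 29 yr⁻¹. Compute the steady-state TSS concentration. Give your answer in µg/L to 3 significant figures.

4.09 µg/L

Outflow Q = 0.442 m³/s × 3.156e+07 s/yr = 1.395e+07 m³/yr.
Steady-state CSTR mass balance: W = Q·C + k·V·C, so C = W/(Q + kV).
Q + kV = 1.395e+07 + 29·1.26e+08 = 3.668e+09 m³/yr.
C = 15000/3.668e+09 = 4.089e-06 kg/m³ = 0.004089 mg/L = 4.089 µg/L.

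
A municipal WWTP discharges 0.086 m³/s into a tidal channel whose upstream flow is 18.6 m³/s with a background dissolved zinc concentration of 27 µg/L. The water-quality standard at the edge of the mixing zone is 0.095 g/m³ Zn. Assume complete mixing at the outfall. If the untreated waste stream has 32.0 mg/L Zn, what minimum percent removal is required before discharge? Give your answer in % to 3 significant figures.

53.7 %

27 µg/L = 0.027 mg/L.
Mass balance: 0.095·18.69 = 0.086·Cₑ + 18.6·0.027.
Cₑ = (1.775 − 0.5022) / 0.086 = 14.8 mg/L.
Required removal = 1 − 14.8/32.0 = 53.74 %.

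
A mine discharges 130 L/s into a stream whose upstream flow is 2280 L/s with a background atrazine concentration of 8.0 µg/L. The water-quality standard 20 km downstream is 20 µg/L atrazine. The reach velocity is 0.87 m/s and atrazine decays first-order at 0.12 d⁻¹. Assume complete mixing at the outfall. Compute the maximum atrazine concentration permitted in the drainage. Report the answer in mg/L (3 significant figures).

0.242 mg/L

130 L/s = 0.13 m³/s.
2280 L/s = 2.28 m³/s.
8.0 µg/L = 0.008 mg/L.
20 µg/L = 0.02 mg/L.
Travel time to the compliance point: t = 2e+04/0.87 = 2.299e+04 s = 0.2661 d; decay factor exp(−0.12·0.2661) = 0.9686.
So the concentration just after mixing may be at most 0.02/0.9686 = 0.02065 mg/L.
Mass balance: 0.02065·2.41 = 0.13·Cₑ + 2.28·0.008.
Cₑ = (0.04976 − 0.01824) / 0.13 = 0.2425 mg/L.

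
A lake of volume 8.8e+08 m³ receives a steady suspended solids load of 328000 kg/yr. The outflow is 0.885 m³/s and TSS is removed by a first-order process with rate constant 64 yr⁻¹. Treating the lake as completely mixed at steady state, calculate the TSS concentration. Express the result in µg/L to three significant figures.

Outflow Q = 0.885 m³/s × 3.156e+07 s/yr = 2.793e+07 m³/yr.
Steady-state CSTR mass balance: W = Q·C + k·V·C, so C = W/(Q + kV).
Q + kV = 2.793e+07 + 64·8.8e+08 = 5.635e+10 m³/yr.
C = 328000/5.635e+10 = 5.821e-06 kg/m³ = 0.005821 mg/L = 5.821 µg/L.

5.82 µg/L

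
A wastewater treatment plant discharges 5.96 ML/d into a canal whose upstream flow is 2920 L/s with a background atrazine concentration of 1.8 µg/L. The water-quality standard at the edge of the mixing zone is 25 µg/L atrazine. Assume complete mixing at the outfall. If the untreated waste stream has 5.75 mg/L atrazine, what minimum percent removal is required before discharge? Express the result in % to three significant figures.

82.5 %

5.96 ML/d = 0.06898 m³/s.
2920 L/s = 2.92 m³/s.
1.8 µg/L = 0.0018 mg/L.
25 µg/L = 0.025 mg/L.
Mass balance: 0.025·2.989 = 0.06898·Cₑ + 2.92·0.0018.
Cₑ = (0.07472 − 0.005256) / 0.06898 = 1.007 mg/L.
Required removal = 1 − 1.007/5.75 = 82.49 %.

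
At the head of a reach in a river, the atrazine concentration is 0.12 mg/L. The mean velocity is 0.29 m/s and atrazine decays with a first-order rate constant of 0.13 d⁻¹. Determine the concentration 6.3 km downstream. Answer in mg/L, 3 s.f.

0.116 mg/L

Travel time t = 6.3 km / 0.29 m/s = 6300/0.29 = 2.172e+04 s = 0.2514 d.
First-order decay: C = 0.12·exp(−0.13·0.2514) = 0.12·0.9678 = 0.1161 mg/L.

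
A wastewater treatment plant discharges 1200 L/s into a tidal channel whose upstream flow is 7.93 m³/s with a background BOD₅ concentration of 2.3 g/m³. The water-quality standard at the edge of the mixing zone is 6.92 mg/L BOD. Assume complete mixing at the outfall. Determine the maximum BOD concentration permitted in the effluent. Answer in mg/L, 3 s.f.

1200 L/s = 1.2 m³/s.
Mass balance: 6.92·9.13 = 1.2·Cₑ + 7.93·2.3.
Cₑ = (63.18 − 18.24) / 1.2 = 37.45 mg/L.

37.5 mg/L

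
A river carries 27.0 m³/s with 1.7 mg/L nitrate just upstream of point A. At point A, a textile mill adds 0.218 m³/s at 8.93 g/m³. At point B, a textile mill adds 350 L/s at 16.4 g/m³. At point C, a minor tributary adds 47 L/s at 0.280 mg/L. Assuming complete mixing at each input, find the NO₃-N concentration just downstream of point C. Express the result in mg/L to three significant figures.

1.94 mg/L

After input A: C = (27·1.7 + 0.218·8.93) / 27.22 = 1.758 mg/L.
350 L/s = 0.35 m³/s.
After input B: C = (27.22·1.758 + 0.35·16.4) / 27.57 = 1.944 mg/L.
47 L/s = 0.047 m³/s.
After input C: C = (27.57·1.944 + 0.047·0.28) / 27.62 = 1.941 mg/L.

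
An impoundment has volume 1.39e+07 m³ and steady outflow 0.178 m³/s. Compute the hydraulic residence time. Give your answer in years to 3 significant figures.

2.47 yr

Q = 0.178 m³/s × 3.156e+07 s/yr = 5.617e+06 m³/yr.
Hydraulic residence time τ = V/Q = 1.39e+07/5.617e+06 = 2.475 yr.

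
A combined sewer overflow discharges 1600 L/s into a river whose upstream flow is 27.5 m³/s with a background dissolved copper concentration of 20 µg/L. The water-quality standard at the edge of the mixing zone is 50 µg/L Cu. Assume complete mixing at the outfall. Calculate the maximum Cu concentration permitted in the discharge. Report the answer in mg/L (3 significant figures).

1600 L/s = 1.6 m³/s.
20 µg/L = 0.02 mg/L.
50 µg/L = 0.05 mg/L.
Mass balance: 0.05·29.1 = 1.6·Cₑ + 27.5·0.02.
Cₑ = (1.455 − 0.55) / 1.6 = 0.5656 mg/L.

0.566 mg/L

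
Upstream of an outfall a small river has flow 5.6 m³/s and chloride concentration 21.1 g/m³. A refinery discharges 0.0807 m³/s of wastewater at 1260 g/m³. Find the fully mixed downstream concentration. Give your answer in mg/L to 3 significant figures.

38.7 mg/L

Conservation of mass across the mixing zone: C = (0.0807·1260 + 5.6·21.1) / (0.0807 + 5.6) = 219.8/5.681 = 38.7 mg/L.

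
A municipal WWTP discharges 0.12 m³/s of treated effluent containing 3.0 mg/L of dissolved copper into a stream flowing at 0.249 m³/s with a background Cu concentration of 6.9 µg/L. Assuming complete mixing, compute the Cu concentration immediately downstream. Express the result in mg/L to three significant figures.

6.9 µg/L = 0.0069 mg/L.
Flow-weighted mixing gives C = (0.12·3 + 0.249·0.0069) / (0.12 + 0.249) = 0.3617/0.369 = 0.9803 mg/L.

0.980 mg/L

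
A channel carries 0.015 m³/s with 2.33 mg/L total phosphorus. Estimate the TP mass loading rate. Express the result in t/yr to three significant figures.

Mass flux = Q·C = 0.015 m³/s × 2.33 g/m³ = 0.03495 g/s.
= 0.03495 g/s × 31.56 = 1.103 t/yr.

1.10 t/yr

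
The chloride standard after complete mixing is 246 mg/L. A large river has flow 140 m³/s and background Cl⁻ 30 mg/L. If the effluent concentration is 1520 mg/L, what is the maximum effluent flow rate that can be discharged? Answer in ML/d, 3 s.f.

Mass balance at complete mixing: C_std·(Q_w + Q_r) = Q_w·C_e + Q_r·C_b.
Rearranging, Q_w = Q_r·(C_std − C_b)/(C_e − C_std) = 140·(246 − 30) / (1520 − 246) = 23.74 m³/s.
= 2051 ML/d.

2050 ML/d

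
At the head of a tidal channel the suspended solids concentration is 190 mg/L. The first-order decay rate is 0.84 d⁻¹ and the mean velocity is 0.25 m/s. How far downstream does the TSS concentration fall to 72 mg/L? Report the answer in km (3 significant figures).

25.0 km

From C = C₀·e^(−kt), t = ln(C₀/C)/k = ln(190/72)/0.84 = 0.9704/0.84 = 1.155 d.
Distance = v·t = 0.25 m/s × 9.981e+04 s = 2.495e+04 m = 24.95 km.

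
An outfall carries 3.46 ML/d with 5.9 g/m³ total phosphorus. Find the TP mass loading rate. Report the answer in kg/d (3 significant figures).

3.46 ML/d = 0.04005 m³/s.
Mass flux = Q·C = 0.04005 m³/s × 5.9 g/m³ = 0.2363 g/s.
= 0.2363 g/s × 86.4 = 20.41 kg/d.

20.4 kg/d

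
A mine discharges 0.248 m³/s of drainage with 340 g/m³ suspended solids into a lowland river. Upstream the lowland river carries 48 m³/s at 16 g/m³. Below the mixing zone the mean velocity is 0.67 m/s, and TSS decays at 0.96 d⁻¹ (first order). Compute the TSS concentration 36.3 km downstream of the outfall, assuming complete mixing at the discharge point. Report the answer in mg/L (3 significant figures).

After complete mixing, C₀ = (0.248·340 + 48·16) / 48.25 = 17.67 mg/L.
Travel time t = 3.63e+04 m / 0.67 m/s = 5.418e+04 s = 0.6271 d.
C = 17.67·exp(−0.96·0.6271) = 17.67·0.5477 = 9.676 mg/L.

9.68 mg/L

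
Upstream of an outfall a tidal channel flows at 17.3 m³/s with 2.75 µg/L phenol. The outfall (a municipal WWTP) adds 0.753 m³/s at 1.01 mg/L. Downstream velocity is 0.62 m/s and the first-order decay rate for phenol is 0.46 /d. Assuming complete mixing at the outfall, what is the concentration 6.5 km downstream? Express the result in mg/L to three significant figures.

2.75 µg/L = 0.00275 mg/L.
After complete mixing, C₀ = (0.753·1.01 + 17.3·0.00275) / 18.05 = 0.04476 mg/L.
Travel time t = 6500 m / 0.62 m/s = 1.048e+04 s = 0.1213 d.
C = 0.04476·exp(−0.46·0.1213) = 0.04476·0.9457 = 0.04233 mg/L.

0.0423 mg/L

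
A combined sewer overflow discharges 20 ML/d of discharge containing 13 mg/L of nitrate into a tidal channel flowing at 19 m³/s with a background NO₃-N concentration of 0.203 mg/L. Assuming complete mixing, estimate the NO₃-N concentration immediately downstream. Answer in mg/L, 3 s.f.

0.357 mg/L

20 ML/d = 0.2315 m³/s.
Flow-weighted mixing gives C = (0.2315·13 + 19·0.203) / (0.2315 + 19) = 6.866/19.23 = 0.357 mg/L.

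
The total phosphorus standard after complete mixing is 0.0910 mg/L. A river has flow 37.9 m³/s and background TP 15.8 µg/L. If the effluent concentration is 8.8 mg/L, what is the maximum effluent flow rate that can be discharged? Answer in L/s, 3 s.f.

15.8 µg/L = 0.0158 mg/L.
Mass balance at complete mixing: C_std·(Q_w + Q_r) = Q_w·C_e + Q_r·C_b.
Rearranging, Q_w = Q_r·(C_std − C_b)/(C_e − C_std) = 37.9·(0.091 − 0.0158) / (8.8 − 0.091) = 0.3273 m³/s.
= 327.3 L/s.

327 L/s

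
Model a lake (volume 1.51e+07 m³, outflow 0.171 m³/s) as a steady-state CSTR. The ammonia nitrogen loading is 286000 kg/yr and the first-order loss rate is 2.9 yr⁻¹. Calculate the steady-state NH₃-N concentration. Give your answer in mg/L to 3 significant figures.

5.81 mg/L

Outflow Q = 0.171 m³/s × 3.156e+07 s/yr = 5.396e+06 m³/yr.
Steady-state CSTR mass balance: W = Q·C + k·V·C, so C = W/(Q + kV).
Q + kV = 5.396e+06 + 2.9·1.51e+07 = 4.919e+07 m³/yr.
C = 286000/4.919e+07 = 0.005815 kg/m³ = 5.815 mg/L.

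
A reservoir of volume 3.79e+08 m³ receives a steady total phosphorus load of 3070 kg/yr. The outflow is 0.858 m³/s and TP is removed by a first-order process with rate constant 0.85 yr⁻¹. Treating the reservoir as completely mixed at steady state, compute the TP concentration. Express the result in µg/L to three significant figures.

Outflow Q = 0.858 m³/s × 3.156e+07 s/yr = 2.708e+07 m³/yr.
Steady-state CSTR mass balance: W = Q·C + k·V·C, so C = W/(Q + kV).
Q + kV = 2.708e+07 + 0.85·3.79e+08 = 3.492e+08 m³/yr.
C = 3070/3.492e+08 = 8.791e-06 kg/m³ = 0.008791 mg/L = 8.791 µg/L.

8.79 µg/L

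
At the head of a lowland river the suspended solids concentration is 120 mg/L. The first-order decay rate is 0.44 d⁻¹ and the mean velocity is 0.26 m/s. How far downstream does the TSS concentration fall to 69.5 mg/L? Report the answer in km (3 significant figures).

27.9 km

From C = C₀·e^(−kt), t = ln(C₀/C)/k = ln(120/69.5)/0.44 = 0.5462/0.44 = 1.241 d.
Distance = v·t = 0.26 m/s × 1.072e+05 s = 2.788e+04 m = 27.88 km.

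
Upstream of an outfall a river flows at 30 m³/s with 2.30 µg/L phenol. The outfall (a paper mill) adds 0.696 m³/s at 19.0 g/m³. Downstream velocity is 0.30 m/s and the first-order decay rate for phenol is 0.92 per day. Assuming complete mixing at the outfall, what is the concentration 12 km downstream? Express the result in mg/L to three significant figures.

2.30 µg/L = 0.0023 mg/L.
After complete mixing, C₀ = (0.696·19 + 30·0.0023) / 30.7 = 0.4331 mg/L.
Travel time t = 1.2e+04 m / 0.30 m/s = 4e+04 s = 0.463 d.
C = 0.4331·exp(−0.92·0.463) = 0.4331·0.6532 = 0.2829 mg/L.

0.283 mg/L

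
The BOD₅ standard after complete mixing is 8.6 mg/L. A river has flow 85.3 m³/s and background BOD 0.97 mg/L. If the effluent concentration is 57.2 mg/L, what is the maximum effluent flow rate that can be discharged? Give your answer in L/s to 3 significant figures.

13400 L/s

Mass balance at complete mixing: C_std·(Q_w + Q_r) = Q_w·C_e + Q_r·C_b.
Rearranging, Q_w = Q_r·(C_std − C_b)/(C_e − C_std) = 85.3·(8.6 − 0.97) / (57.2 − 8.6) = 13.39 m³/s.
= 1.339e+04 L/s.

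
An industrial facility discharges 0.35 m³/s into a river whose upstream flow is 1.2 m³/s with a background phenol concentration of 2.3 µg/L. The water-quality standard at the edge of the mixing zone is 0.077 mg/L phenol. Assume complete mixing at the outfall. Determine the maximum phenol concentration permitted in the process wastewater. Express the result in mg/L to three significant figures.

2.3 µg/L = 0.0023 mg/L.
Mass balance: 0.077·1.55 = 0.35·Cₑ + 1.2·0.0023.
Cₑ = (0.1193 − 0.00276) / 0.35 = 0.3331 mg/L.

0.333 mg/L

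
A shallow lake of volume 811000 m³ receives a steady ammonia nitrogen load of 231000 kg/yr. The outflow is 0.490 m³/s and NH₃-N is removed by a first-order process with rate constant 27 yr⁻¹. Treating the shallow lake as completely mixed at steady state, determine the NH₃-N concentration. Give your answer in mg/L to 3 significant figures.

Outflow Q = 0.490 m³/s × 3.156e+07 s/yr = 1.546e+07 m³/yr.
Steady-state CSTR mass balance: W = Q·C + k·V·C, so C = W/(Q + kV).
Q + kV = 1.546e+07 + 27·811000 = 3.736e+07 m³/yr.
C = 231000/3.736e+07 = 0.006183 kg/m³ = 6.183 mg/L.

6.18 mg/L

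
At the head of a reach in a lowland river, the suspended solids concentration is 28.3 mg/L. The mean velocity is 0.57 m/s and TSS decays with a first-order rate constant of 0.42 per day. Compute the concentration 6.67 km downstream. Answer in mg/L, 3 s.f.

Travel time t = 6.67 km / 0.57 m/s = 6670/0.57 = 1.17e+04 s = 0.1354 d.
First-order decay: C = 28.3·exp(−0.42·0.1354) = 28.3·0.9447 = 26.74 mg/L.

26.7 mg/L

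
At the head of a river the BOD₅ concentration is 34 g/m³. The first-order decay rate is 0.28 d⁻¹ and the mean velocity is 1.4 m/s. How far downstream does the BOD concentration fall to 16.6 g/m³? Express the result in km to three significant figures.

310 km

From C = C₀·e^(−kt), t = ln(C₀/C)/k = ln(34/16.6)/0.28 = 0.717/0.28 = 2.561 d.
Distance = v·t = 1.4 m/s × 2.212e+05 s = 3.097e+05 m = 309.7 km.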